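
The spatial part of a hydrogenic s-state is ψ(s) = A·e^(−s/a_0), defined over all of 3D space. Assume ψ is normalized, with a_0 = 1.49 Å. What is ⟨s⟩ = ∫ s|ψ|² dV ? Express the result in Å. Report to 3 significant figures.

⟨s⟩ ≈ 2.24 Å

⟨s⟩ = ∫ s |ψ|² 4πs² ds over the full domain.
Recall ∫₀^∞ s^m e^(−s/β) ds = m!·β^(m+1), evaluating both integrals, ⟨s⟩ = 3·a_0/2.
With a_0 = 1.49, ⟨s⟩ = 2.235.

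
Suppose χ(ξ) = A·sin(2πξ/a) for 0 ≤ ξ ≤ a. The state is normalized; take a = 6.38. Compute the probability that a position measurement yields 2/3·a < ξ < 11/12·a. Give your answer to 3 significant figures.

P ≈ 0.388

P = ∫_{2/3·a}^{11/12·a} |χ(ξ)|² dξ.
The normalization integral ∫|χ|²dξ over the whole domain equals a/2·A², and A² cancels in the ratio.
Substituting u = ξ/a, A² and the length scale cancel in the ratio: P = ∫_{2/3}^{11/12} sin(2·π·u)^2 du / ∫_{0}^{1} sin(2·π·u)^2 du.
Using ∫ sin(2·π·u)^2 du = u/2 - sin(4·π·u)/(8·π), the numerator is √(3)/(8·π) + 1/8 and the denominator is 1/2.
Evaluating gives P = (√(3) + π)/(4·π).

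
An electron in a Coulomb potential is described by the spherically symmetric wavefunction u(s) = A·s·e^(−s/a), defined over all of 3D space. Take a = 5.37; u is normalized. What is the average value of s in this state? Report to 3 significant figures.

⟨s⟩ ≈ 13.4

The expectation value is the |u|²-weighted average of s: ∫ s|u|² 4πs² ds.
Evaluating both integrals, ⟨s⟩ = 5·a/2.
Putting a = 5.37 gives 13.43.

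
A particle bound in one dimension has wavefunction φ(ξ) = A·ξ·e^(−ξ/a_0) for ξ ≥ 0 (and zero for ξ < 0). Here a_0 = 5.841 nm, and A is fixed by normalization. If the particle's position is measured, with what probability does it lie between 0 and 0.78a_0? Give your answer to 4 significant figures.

The probability is P = ∫ |φ|² dξ over [0, 0.78a_0].
Since A² = 1/(a_0^3/4), this is the region integral divided by the full normalization integral.
Substituting u = ξ/a_0, A² and the length scale cancel in the ratio: P = ∫_{0}^{0.78} u^2·e^(-2·u) du / ∫_{0}^{∞} u^2·e^(-2·u) du.
With ∫ u^2·e^(-2·u) du = -(2·u^2 + 2·u + 1)·e^(-2·u)/4 + C, the region integral is 1/4 - 4721·e^(-39/25)/5000 and the full one is 1/4.
This works out to P = 0.20636.

P ≈ 0.2064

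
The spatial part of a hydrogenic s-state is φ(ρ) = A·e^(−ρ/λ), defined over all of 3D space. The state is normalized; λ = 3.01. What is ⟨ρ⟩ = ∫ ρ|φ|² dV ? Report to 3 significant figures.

⟨ρ⟩ = ∫ ρ |φ|² 4πρ² dρ over the full domain.
With ∫₀^∞ ρ^3 e^(−αρ) dρ = 3!/α^4, the ratio of the moment integral to the normalization integral gives ⟨ρ⟩ = 3·λ/2.
With λ = 3.01, ⟨ρ⟩ = 4.515.

⟨ρ⟩ ≈ 4.52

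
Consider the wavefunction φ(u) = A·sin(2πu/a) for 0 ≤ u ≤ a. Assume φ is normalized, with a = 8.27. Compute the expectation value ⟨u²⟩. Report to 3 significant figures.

⟨u^2⟩ ≈ 21.9

By definition ⟨u²⟩ = ∫ u^2 |φ(u)|² du.
Since the A² factors cancel between numerator and denominator, ⟨u²⟩ = -a^2/(8·π^2) + a^2/3.
Putting a = 8.27 gives 21.93.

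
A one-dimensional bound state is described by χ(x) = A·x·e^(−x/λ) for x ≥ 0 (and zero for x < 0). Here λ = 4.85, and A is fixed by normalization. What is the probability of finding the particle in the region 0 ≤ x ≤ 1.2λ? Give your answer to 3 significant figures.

|χ|² is the probability density, so P = ∫_{0}^{1.2λ} |χ|² dx.
With A² fixed by ∫|χ|² = 1, i.e. A² = (λ^3/4)^(−1), substitute and integrate.
Substituting u = x/λ, A² and the length scale cancel in the ratio: P = ∫_{0}^{1.2} u^2·e^(-2·u) du / ∫_{0}^{∞} u^2·e^(-2·u) du.
Using ∫ u^2·e^(-2·u) du = -(2·u^2 + 2·u + 1)·e^(-2·u)/4, the numerator is 1/4 - 157·e^(-12/5)/100 and the denominator is 1/4.
Taking the ratio, P = 0.4303.

P ≈ 0.430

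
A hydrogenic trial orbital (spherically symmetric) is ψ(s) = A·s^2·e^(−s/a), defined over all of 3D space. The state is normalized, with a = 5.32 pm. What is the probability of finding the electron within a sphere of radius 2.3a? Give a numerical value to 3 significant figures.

Integrate the radial probability density 4πs²|ψ|² over s ≤ 2.3a.
Normalization gives A² = 1/(45·π·a^7/2).
Let u = s/a; then A², 4π and the length scale all cancel, so P = ∫_{0}^{2.3} u^6·e^(-2·u) du ÷ ∫_{0}^{∞} u^6·e^(-2·u) du.
An antiderivative of u^6·e^(-2·u) is -(4·u^6 + 12·u^5 + 30·u^4 + 60·u^3 + 90·u^2 + 90·u + 45)·e^(-2·u)/8; evaluating from 0 to 2.3 gives ≈ 1.0236, while the full integral is 45/8.
This evaluates to P = 0.1820.

P ≈ 0.182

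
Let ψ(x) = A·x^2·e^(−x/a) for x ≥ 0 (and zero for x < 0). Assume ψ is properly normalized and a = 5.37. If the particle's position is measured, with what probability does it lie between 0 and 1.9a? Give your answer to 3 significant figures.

P ≈ 0.332

P = ∫_{0}^{1.9a} |ψ(x)|² dx.
Since A² = 1/(3·a^5/4), this is the region integral divided by the full normalization integral.
In terms of u = x/a (A² and the length scale cancel between numerator and denominator), P = [∫_{0}^{1.9} u^4·e^(-2·u) du] / [∫_{0}^{∞} u^4·e^(-2·u) du].
With ∫ u^4·e^(-2·u) du = -(u^4/2 + u^3 + 3·u^2/2 + 3·u/2 + 3/4)·e^(-2·u) + C, the region integral is ≈ 0.24912 and the full one is 3/4.
Taking the ratio, P = 0.3322.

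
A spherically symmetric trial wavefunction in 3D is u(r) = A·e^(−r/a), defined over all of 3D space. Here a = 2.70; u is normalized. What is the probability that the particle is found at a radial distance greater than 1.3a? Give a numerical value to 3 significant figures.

P = ∫ |u|² 4πr² dr over r > 1.3a.
A² is fixed by ∫₀^∞ 4πr²|u|² dr = 1, i.e. A² = (π·a^3)^(−1).
In terms of t = r/a (A², 4π and the length scale all cancel between numerator and denominator), P = [∫_{1.3}^{∞} t^2·e^(-2·t) dt] / [∫_{0}^{∞} t^2·e^(-2·t) dt].
With ∫ t^2·e^(-2·t) dt = -(2·t^2 + 2·t + 1)·e^(-2·t)/4 + C, the region integral is 349·e^(-13/5)/200 and the full one is 1/4.
The region integral divided by the full integral gives P = 0.5184.

P ≈ 0.518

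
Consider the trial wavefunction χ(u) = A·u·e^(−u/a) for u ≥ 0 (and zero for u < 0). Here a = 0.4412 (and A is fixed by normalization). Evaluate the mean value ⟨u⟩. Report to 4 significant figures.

⟨u⟩ ≈ 0.6618

The expectation value is the |χ|²-weighted average of u: ∫ u|χ|² du.
Evaluating both integrals, ⟨u⟩ = 3·a/2.
Putting a = 0.4412 gives 0.66180.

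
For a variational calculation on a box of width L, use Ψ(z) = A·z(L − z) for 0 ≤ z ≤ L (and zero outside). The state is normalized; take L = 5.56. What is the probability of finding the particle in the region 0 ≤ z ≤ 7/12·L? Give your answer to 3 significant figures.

P ≈ 0.653

|Ψ|² is the probability density, so P = ∫_{0}^{7/12·L} |Ψ|² dz.
Since A² = 1/(L^5/30), this is the region integral divided by the full normalization integral.
In terms of u = z/L (A² and the length scale cancel between numerator and denominator), P = [∫_{0}^{7/12} u^2·(1 - u)^2 du] / [∫_{0}^{1} u^2·(1 - u)^2 du].
An antiderivative of u^2·(1 - u)^2 is u^3·(6·u^2 - 15·u + 10)/30; evaluating from 0 to 7/12 gives ≈ 0.021779, while the full integral is 1/30.
Taking the ratio, P = 0.6534.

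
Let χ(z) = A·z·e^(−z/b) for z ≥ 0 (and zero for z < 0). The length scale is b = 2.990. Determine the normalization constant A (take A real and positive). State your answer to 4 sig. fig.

The normalization condition is ∫|χ|² dz = 1 from 0 to ∞.
Recall ∫₀^∞ z^m e^(−z/β) dz = m!·β^(m+1), the integral (without the A² prefactor) comes out to b^3/4.
So A² = (b^3/4)^(−1).
Substituting b = 2.990 gives A² = 0.14964, so A = 0.38683.

A ≈ 0.3868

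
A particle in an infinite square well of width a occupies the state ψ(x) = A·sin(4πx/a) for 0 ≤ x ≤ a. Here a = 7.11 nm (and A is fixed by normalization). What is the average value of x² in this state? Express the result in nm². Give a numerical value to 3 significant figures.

⟨x²⟩ = ∫ x^2 |ψ|² dx over the full domain.
With ∫₀^a sin²(nπx/a) dx = a/2, evaluating both integrals, ⟨x²⟩ = -a^2/(32·π^2) + a^2/3.
Putting a = 7.11 gives 16.69.

⟨x^2⟩ ≈ 16.7 nm^2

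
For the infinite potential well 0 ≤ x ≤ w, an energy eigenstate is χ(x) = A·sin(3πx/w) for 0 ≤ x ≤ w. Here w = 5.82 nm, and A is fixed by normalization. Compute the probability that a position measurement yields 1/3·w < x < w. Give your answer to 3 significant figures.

P ≈ 0.667

P = ∫_{1/3·w}^{w} |χ(x)|² dx.
The normalization integral ∫|χ|²dx over the whole domain equals w/2·A², and A² cancels in the ratio.
Let u = x/w; then A² and the length scale cancel, so P = ∫_{1/3}^{1} sin(3·π·u)^2 du ÷ ∫_{0}^{1} sin(3·π·u)^2 du.
An antiderivative of sin(3·π·u)^2 is u/2 - sin(6·π·u)/(12·π); evaluating from 1/3 to 1 gives 1/3, while the full integral is 1/2.
Taking the ratio, P = 2/3.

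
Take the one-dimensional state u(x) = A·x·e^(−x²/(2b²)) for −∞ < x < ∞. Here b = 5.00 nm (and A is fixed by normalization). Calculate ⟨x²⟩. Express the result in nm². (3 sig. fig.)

⟨x²⟩ = ∫ x^2 |u|² dx over the full domain.
Since the A² factors cancel between numerator and denominator, ⟨x²⟩ = 3·b^2/2.
With b = 5.00, ⟨x^2⟩ = 37.50.

⟨x^2⟩ ≈ 37.5 nm^2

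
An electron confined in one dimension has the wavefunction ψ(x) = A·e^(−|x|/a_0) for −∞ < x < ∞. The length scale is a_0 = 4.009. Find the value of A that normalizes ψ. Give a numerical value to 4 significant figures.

A ≈ 0.4994

Normalization requires ∫|ψ|² dx = 1, integrated from −∞ to ∞.
With ∫₀^∞ x^0 e^(−αx) dx = 0!/α^1, carrying out the integral gives A² · a_0.
Substituting a_0 = 4.009 gives A² = 0.24944, so A = 0.49944.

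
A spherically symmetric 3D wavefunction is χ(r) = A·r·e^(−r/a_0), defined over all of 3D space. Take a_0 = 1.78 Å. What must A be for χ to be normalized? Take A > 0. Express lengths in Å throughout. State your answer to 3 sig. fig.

Normalization requires ∫|χ|² 4πr² dr = 1, integrated from 0 to ∞.
(Spherical symmetry: dV = 4πr² dr.)
With ∫₀^∞ r^4 e^(−αr) dr = 4!/α^5, ∫|χ|² 4πr² dr = A²·(3·π·a_0^5).
So A² = (3·π·a_0^5)^(−1).
Substituting a_0 = 1.78 gives A² = 0.005938, so A = 0.07706.

A ≈ 0.0771 Å^(-5/2)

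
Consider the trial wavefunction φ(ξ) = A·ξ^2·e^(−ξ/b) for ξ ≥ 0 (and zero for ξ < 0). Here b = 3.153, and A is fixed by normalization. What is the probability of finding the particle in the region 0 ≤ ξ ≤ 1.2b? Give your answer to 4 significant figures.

The probability is P = ∫ |φ|² dξ over [0, 1.2b].
Since A² = 1/(3·b^5/4), this is the region integral divided by the full normalization integral.
Let u = ξ/b; then A² and the length scale cancel, so P = ∫_{0}^{1.2} u^4·e^(-2·u) du ÷ ∫_{0}^{∞} u^4·e^(-2·u) du.
With ∫ u^4·e^(-2·u) du = -(u^4/2 + u^3 + 3·u^2/2 + 3·u/2 + 3/4)·e^(-2·u) + C, the region integral is ≈ 0.0719014 and the full one is 3/4.
Taking the ratio, P = 0.095869.

P ≈ 0.09587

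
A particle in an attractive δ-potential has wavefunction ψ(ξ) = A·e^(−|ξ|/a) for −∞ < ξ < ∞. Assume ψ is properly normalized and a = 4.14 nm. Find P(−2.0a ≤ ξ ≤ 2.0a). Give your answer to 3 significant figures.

P ≈ 0.982

The probability is P = ∫ |ψ|² dξ over [−2.0a, 2.0a].
Since A² = 1/(a), this is the region integral divided by the full normalization integral.
By symmetry take twice the ξ ≥ 0 contribution in numerator and denominator; the 2's cancel. Let u = ξ/a; then A² and the length scale cancel, so P = ∫_{0}^{2.0} e^(-2·u) du ÷ ∫_{0}^{∞} e^(-2·u) du.
With ∫ e^(-2·u) du = -e^(-2·u)/2 + C, the region integral is 1/2 - e^(-4)/2 and the full one is 1/2.
Taking the ratio, P = 0.9817.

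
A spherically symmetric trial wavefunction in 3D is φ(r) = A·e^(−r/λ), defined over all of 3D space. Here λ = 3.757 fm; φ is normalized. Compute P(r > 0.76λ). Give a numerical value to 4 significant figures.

P ≈ 0.8038

Integrate the radial probability density 4πr²|φ|² over r > 0.76λ.
Normalization gives A² = 1/(π·λ^3).
Let u = r/λ; then A², 4π and the length scale all cancel, so P = ∫_{0.76}^{∞} u^2·e^(-2·u) du ÷ ∫_{0}^{∞} u^2·e^(-2·u) du.
Using ∫ u^2·e^(-2·u) du = -(2·u^2 + 2·u + 1)·e^(-2·u)/4, the numerator is 2297·e^(-38/25)/2500 and the denominator is 1/4.
This evaluates to P = 0.80381.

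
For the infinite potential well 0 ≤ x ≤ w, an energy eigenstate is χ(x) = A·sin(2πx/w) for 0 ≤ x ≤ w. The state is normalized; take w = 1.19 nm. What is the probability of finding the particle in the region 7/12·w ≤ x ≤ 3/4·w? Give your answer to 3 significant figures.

P ≈ 0.236

The probability is P = ∫ |χ|² dx over [7/12·w, 3/4·w].
With A² fixed by ∫|χ|² = 1, i.e. A² = (w/2)^(−1), substitute and integrate.
Let u = x/w; then A² and the length scale cancel, so P = ∫_{7/12}^{3/4} sin(2·π·u)^2 du ÷ ∫_{0}^{1} sin(2·π·u)^2 du.
An antiderivative of sin(2·π·u)^2 is u/2 - sin(4·π·u)/(8·π); evaluating from 7/12 to 3/4 gives √(3)/(16·π) + 1/12, while the full integral is 1/2.
Evaluating gives P = (√(3)/8 + π/6)/π.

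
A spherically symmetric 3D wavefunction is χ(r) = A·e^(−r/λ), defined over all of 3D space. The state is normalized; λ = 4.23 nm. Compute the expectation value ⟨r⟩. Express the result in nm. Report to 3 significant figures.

The expectation value is the |χ|²-weighted average of r: ∫ r|χ|² 4πr² dr.
Recall ∫₀^∞ r^m e^(−r/β) dr = m!·β^(m+1), the ratio of the moment integral to the normalization integral gives ⟨r⟩ = 3·λ/2.
With λ = 4.23, ⟨r⟩ = 6.345.

⟨r⟩ ≈ 6.35 nm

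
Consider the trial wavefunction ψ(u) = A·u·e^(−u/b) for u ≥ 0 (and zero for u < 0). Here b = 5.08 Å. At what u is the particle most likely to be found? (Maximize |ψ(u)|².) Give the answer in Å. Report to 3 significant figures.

Differentiate |ψ(u)|² with respect to u and set to zero.
This gives u = b.
With b = 5.08, the most probable position is 5.080 Å.

u ≈ 5.08 Å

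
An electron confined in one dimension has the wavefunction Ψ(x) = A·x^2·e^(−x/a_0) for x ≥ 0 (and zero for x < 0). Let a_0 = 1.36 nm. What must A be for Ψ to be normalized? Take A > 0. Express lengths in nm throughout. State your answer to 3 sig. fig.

A ≈ 0.535 nm^(-5/2)

Require ∫ |Ψ|² dx = 1 over the whole domain.
With ∫₀^∞ x^4 e^(−αx) dx = 4!/α^5, with Ψ = A·x^2·e^(−x/a_0), the integral evaluates to A²·[3·a_0^5/4].
Setting this equal to 1 gives A² = 1/(3·a_0^5/4).
With a_0 = 1.36: A² = 0.2866 and A = 0.5353.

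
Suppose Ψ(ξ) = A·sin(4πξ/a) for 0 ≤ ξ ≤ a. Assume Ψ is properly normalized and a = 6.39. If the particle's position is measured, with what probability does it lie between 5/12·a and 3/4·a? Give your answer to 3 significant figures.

|Ψ|² is the probability density, so P = ∫_{5/12·a}^{3/4·a} |Ψ|² dξ.
With A² fixed by ∫|Ψ|² = 1, i.e. A² = (a/2)^(−1), substitute and integrate.
Let u = ξ/a; then A² and the length scale cancel, so P = ∫_{5/12}^{3/4} sin(4·π·u)^2 du ÷ ∫_{0}^{1} sin(4·π·u)^2 du.
An antiderivative of sin(4·π·u)^2 is u/2 - sin(4·π·u)·cos(4·π·u)/(8·π); evaluating from 5/12 to 3/4 gives -√(3)/(32·π) + 1/6, while the full integral is 1/2.
Evaluating gives P = (-√(3)/16 + π/3)/π.

P ≈ 0.299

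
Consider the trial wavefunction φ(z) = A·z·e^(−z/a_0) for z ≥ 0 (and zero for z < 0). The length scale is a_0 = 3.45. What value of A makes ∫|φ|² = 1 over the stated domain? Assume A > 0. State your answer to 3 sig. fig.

A ≈ 0.312

Normalization requires ∫|φ|² dz = 1, integrated from 0 to ∞.
With ∫₀^∞ z^2 e^(−αz) dz = 2!/α^3, ∫|φ|² dz = A²·(a_0^3/4).
So A² = (a_0^3/4)^(−1).
With a_0 = 3.45: A² = 0.09741 and A = 0.3121.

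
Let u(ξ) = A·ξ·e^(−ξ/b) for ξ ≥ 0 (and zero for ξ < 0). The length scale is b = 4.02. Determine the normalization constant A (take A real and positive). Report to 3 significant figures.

A ≈ 0.248

The normalization condition is ∫|u|² dξ = 1 from 0 to ∞.
With ∫₀^∞ ξ^2 e^(−αξ) dξ = 2!/α^3, carrying out the integral gives A² · b^3/4.
So A² = (b^3/4)^(−1).
Plugging in b = 4.02 yields A = 0.2481.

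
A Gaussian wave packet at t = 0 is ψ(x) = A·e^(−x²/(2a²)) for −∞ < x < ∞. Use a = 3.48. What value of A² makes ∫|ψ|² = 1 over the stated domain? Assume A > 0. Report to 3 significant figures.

A^2 ≈ 0.162

We need A² ∫|f|² dx = 1, taking the integral from −∞ to ∞.
With ∫_{−∞}^{∞} x^(2m) e^(−αx²) dx = (2m−1)!!·√π / (2^m α^(m+1/2)), the integral (without the A² prefactor) comes out to √(π)·a.
Plugging in a = 3.48 yields A = 0.4026.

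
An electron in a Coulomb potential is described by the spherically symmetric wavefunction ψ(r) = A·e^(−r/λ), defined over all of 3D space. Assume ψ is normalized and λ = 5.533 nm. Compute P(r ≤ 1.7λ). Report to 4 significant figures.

With dV = 4πr²dr, the probability is ∫|ψ|² dV over r ≤ 1.7λ.
The full normalization integral is A²·[π·λ^3] = 1, fixing A².
Substituting u = r/λ, A², 4π and the length scale all cancel in the ratio: P = ∫_{0}^{1.7} u^2·e^(-2·u) du / ∫_{0}^{∞} u^2·e^(-2·u) du.
An antiderivative of u^2·e^(-2·u) is -(2·u^2 + 2·u + 1)·e^(-2·u)/4; evaluating from 0 to 1.7 gives 1/4 - 509·e^(-17/5)/200, while the full integral is 1/4.
This evaluates to P = 0.66026.

P ≈ 0.6603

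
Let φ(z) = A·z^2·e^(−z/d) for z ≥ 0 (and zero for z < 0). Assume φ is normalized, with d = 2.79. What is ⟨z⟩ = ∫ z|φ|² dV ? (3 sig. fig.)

The expectation value is the |φ|²-weighted average of z: ∫ z|φ|² dz.
The ratio of the moment integral to the normalization integral gives ⟨z⟩ = 5·d/2.
Putting d = 2.79 gives 6.975.

⟨z⟩ ≈ 6.98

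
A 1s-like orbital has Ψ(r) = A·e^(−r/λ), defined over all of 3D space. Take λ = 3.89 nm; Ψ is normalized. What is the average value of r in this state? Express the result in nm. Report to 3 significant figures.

⟨r⟩ ≈ 5.84 nm

⟨r⟩ = ∫ r |Ψ|² 4πr² dr over the full domain.
Since the A² factors cancel between numerator and denominator, ⟨r⟩ = 3·λ/2.
With λ = 3.89, ⟨r⟩ = 5.835.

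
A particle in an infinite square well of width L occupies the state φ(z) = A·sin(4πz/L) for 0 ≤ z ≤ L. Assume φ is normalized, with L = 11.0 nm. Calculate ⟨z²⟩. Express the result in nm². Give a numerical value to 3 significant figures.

⟨z²⟩ = ∫ z^2 |φ|² dz over the full domain.
Using sin²θ = (1 − cos 2θ)/2, evaluating both integrals, ⟨z²⟩ = -L^2/(32·π^2) + L^2/3.
With L = 11.0, ⟨z^2⟩ = 39.95.

⟨z^2⟩ ≈ 40.0 nm^2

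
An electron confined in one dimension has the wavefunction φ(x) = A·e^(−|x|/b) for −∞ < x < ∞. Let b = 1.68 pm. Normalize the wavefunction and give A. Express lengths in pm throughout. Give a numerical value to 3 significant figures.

A ≈ 0.772 pm^(-1/2)

Require ∫ |φ|² dx = 1 over the whole domain.
With φ = A·e^(−|x|/b), the integral evaluates to A²·[b].
Hence A² = 1/[b].
Plugging in b = 1.68 yields A = 0.7715.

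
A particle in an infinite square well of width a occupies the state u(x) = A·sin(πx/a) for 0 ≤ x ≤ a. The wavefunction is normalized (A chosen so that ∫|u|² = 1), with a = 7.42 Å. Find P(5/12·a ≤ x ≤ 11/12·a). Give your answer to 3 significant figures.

The probability is P = ∫ |u|² dx over [5/12·a, 11/12·a].
Since A² = 1/(a/2), this is the region integral divided by the full normalization integral.
Let t = x/a; then A² and the length scale cancel, so P = ∫_{5/12}^{11/12} sin(π·t)^2 dt ÷ ∫_{0}^{1} sin(π·t)^2 dt.
With ∫ sin(π·t)^2 dt = t/2 - sin(2·π·t)/(4·π) + C, the region integral is 1/(4·π) + 1/4 and the full one is 1/2.
Taking the ratio, P = (1 + π)/(2·π).

P ≈ 0.659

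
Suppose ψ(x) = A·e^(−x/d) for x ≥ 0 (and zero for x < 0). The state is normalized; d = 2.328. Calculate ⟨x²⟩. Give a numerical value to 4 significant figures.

The expectation value is the |ψ|²-weighted average of x^2: ∫ x^2|ψ|² dx.
Evaluating both integrals, ⟨x²⟩ = d^2/2.
With d = 2.328, ⟨x^2⟩ = 2.7098.

⟨x^2⟩ ≈ 2.710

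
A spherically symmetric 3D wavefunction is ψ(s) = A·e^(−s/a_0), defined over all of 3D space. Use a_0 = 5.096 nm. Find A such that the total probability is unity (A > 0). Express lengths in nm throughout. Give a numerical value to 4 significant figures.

The normalization condition is ∫|ψ|² 4πs² ds = 1 from 0 to ∞.
(Spherical symmetry: dV = 4πs² ds.)
With ∫₀^∞ s^2 e^(−αs) ds = 2!/α^3, the integral (without the A² prefactor) comes out to π·a_0^3.
So A² = (π·a_0^3)^(−1).
Substituting a_0 = 5.096 gives A² = 0.0024053, so A = 0.049043.

A ≈ 0.04904 nm^(-3/2)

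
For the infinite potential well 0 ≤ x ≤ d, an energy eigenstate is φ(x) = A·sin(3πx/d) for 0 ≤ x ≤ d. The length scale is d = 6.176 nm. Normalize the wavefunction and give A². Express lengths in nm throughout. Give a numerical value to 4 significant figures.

The normalization condition is ∫|φ|² dx = 1 from 0 to d.
With ∫₀^d sin²(nπx/d) dx = d/2, the integral (without the A² prefactor) comes out to d/2.
So A² = (d/2)^(−1).
Substituting d = 6.176 gives A² = 0.32383, so A = 0.56906.

A^2 ≈ 0.3238 nm^(-1)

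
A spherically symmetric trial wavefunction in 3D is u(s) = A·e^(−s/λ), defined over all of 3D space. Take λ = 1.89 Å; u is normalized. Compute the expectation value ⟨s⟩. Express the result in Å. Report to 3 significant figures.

⟨s⟩ ≈ 2.84 Å

By definition ⟨s⟩ = ∫ s |u(s)|² 4πs² ds.
Since the A² factors cancel between numerator and denominator, ⟨s⟩ = 3·λ/2.
Putting λ = 1.89 gives 2.835.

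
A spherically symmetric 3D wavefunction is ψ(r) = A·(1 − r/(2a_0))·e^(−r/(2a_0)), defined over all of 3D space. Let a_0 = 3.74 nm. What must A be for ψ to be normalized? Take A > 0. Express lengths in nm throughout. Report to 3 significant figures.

We need A² ∫|f|² 4πr² dr = 1, taking the integral from 0 to ∞.
The integral (without the A² prefactor) comes out to 8·π·a_0^3.
Plugging in a_0 = 3.74 yields A = 0.02758.

A ≈ 0.0276 nm^(-3/2)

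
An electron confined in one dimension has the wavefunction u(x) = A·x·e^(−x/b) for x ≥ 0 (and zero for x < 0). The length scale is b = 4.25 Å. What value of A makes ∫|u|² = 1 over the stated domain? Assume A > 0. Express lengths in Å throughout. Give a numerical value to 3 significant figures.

A ≈ 0.228 Å^(-3/2)

Require ∫ |u|² dx = 1 over the whole domain.
∫|u|² dx = A²·(b^3/4).
Setting this equal to 1 gives A² = 1/(b^3/4).
With b = 4.25: A² = 0.05211 and A = 0.2283.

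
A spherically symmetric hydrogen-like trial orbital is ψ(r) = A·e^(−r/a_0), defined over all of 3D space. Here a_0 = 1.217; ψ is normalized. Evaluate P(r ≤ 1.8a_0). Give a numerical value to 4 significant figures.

Integrate the radial probability density 4πr²|ψ|² over r ≤ 1.8a_0.
The full normalization integral is A²·[π·a_0^3] = 1, fixing A².
Let u = r/a_0; then A², 4π and the length scale all cancel, so P = ∫_{0}^{1.8} u^2·e^(-2·u) du ÷ ∫_{0}^{∞} u^2·e^(-2·u) du.
Using ∫ u^2·e^(-2·u) du = -(2·u^2 + 2·u + 1)·e^(-2·u)/4, the numerator is 1/4 - 277·e^(-18/5)/100 and the denominator is 1/4.
This evaluates to P = 0.69725.

P ≈ 0.6973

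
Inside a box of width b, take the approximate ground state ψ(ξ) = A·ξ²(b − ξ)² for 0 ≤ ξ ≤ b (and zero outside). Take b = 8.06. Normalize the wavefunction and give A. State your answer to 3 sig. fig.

The normalization condition is ∫|ψ|² dξ = 1 from 0 to b.
∫|ψ|² dξ = A²·(b^9/630).
Hence A² = 1/[b^9/630].
Plugging in b = 8.06 yields A = 0.002095.

A ≈ 0.00209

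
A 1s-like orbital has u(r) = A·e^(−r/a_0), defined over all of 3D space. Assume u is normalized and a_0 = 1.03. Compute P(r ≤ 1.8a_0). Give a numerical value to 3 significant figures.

With dV = 4πr²dr, the probability is ∫|u|² dV over r ≤ 1.8a_0.
The full normalization integral is A²·[π·a_0^3] = 1, fixing A².
Substituting t = r/a_0, A², 4π and the length scale all cancel in the ratio: P = ∫_{0}^{1.8} t^2·e^(-2·t) dt / ∫_{0}^{∞} t^2·e^(-2·t) dt.
An antiderivative of t^2·e^(-2·t) is -(2·t^2 + 2·t + 1)·e^(-2·t)/4; evaluating from 0 to 1.8 gives 1/4 - 277·e^(-18/5)/100, while the full integral is 1/4.
This evaluates to P = 0.6973.

P ≈ 0.697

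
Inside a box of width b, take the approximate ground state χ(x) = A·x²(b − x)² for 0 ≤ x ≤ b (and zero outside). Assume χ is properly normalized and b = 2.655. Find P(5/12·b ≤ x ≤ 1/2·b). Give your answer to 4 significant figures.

P = ∫_{5/12·b}^{1/2·b} |χ(x)|² dx.
With A² fixed by ∫|χ|² = 1, i.e. A² = (b^9/630)^(−1), substitute and integrate.
Substituting u = x/b, A² and the length scale cancel in the ratio: P = ∫_{5/12}^{1/2} u^4·(1 - u)^4 du / ∫_{0}^{1} u^4·(1 - u)^4 du.
Using ∫ u^4·(1 - u)^4 du = u^5·(70·u^4 - 315·u^3 + 540·u^2 - 420·u + 126)/630, the numerator is ≈ 0.000313762 and the denominator is 1/630.
Evaluating gives P = 0.19767.

P ≈ 0.1977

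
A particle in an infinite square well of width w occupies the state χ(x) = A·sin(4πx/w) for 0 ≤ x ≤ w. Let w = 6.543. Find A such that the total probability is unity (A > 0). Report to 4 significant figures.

A ≈ 0.5529

Require ∫ |χ|² dx = 1 over the whole domain.
With ∫₀^w sin²(nπx/w) dx = w/2, with χ = A·sin(4πx/w), the integral evaluates to A²·[w/2].
Substituting w = 6.543 gives A² = 0.30567, so A = 0.55287.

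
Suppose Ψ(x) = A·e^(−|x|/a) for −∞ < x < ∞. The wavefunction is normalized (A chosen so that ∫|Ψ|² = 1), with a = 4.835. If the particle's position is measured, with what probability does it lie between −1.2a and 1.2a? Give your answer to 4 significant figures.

P = ∫_{−1.2a}^{1.2a} |Ψ(x)|² dx.
With A² fixed by ∫|Ψ|² = 1, i.e. A² = (a)^(−1), substitute and integrate.
Both integrals are even about x = 0, so only the x ≥ 0 halves are needed (the factors of 2 cancel). Substituting u = x/a, A² and the length scale cancel in the ratio: P = ∫_{0}^{1.2} e^(-2·u) du / ∫_{0}^{∞} e^(-2·u) du.
Using ∫ e^(-2·u) du = -e^(-2·u)/2, the numerator is 1/2 - e^(-12/5)/2 and the denominator is 1/2.
Evaluating gives P = 0.90928.

P ≈ 0.9093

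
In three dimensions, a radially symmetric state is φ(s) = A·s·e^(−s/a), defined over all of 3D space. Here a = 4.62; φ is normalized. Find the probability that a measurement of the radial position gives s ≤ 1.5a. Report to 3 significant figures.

P ≈ 0.185

Integrate the radial probability density 4πs²|φ|² over s ≤ 1.5a.
A² is fixed by ∫₀^∞ 4πs²|φ|² ds = 1, i.e. A² = (3·π·a^5)^(−1).
Let u = s/a; then A², 4π and the length scale all cancel, so P = ∫_{0}^{1.5} u^4·e^(-2·u) du ÷ ∫_{0}^{∞} u^4·e^(-2·u) du.
Using ∫ u^4·e^(-2·u) du = -(u^4/2 + u^3 + 3·u^2/2 + 3·u/2 + 3/4)·e^(-2·u), the numerator is 3/4 - 393·e^(-3)/32 and the denominator is 3/4.
Taking the ratio yields P = 0.1847.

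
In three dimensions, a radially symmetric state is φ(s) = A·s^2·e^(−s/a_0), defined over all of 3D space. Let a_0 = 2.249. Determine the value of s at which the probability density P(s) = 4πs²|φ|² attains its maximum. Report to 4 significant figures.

The maximum of P(s) = 4πs²|φ|² occurs where its derivative vanishes.
Solving yields s = 3·a_0.
With a_0 = 2.249, the most probable radial distance is 6.7470.

s ≈ 6.747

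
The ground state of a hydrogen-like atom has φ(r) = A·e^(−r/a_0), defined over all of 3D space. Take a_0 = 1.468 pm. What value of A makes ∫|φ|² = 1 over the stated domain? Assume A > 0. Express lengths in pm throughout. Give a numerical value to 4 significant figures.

A ≈ 0.3172 pm^(-3/2)

The normalization condition is ∫|φ|² 4πr² dr = 1 from 0 to ∞.
(Spherical symmetry: dV = 4πr² dr.)
With ∫₀^∞ r^2 e^(−αr) dr = 2!/α^3, carrying out the integral gives A² · π·a_0^3.
Hence A² = 1/[π·a_0^3].
Substituting a_0 = 1.468 gives A² = 0.10062, so A = 0.31720.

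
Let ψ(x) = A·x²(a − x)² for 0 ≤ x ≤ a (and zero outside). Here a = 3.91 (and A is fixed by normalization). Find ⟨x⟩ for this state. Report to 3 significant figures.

⟨x⟩ ≈ 1.96

⟨x⟩ = ∫ x |ψ|² dx over the full domain.
Expanding the polynomial and integrating term by term, the ratio of the moment integral to the normalization integral gives ⟨x⟩ = a/2.
With a = 3.91, ⟨x⟩ = 1.955.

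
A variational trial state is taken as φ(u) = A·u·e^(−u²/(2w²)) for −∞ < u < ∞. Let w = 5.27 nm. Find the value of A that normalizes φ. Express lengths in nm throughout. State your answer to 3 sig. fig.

The normalization condition is ∫|φ|² du = 1 from −∞ to ∞.
Using the Gaussian integral ∫_{−∞}^{∞} e^(−αu²) du = √(π/α), the integral (without the A² prefactor) comes out to √(π)·w^3/2.
Setting this equal to 1 gives A² = 1/(√(π)·w^3/2).
Plugging in w = 5.27 yields A = 0.08780.

A ≈ 0.0878 nm^(-3/2)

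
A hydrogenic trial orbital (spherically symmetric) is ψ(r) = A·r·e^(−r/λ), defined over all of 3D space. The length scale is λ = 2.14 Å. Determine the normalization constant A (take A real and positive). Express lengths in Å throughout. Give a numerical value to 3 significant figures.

A ≈ 0.0486 Å^(-5/2)

Normalization requires ∫|ψ|² 4πr² dr = 1, integrated from 0 to ∞.
(Spherical symmetry: dV = 4πr² dr.)
The integral (without the A² prefactor) comes out to 3·π·λ^5.
Hence A² = 1/[3·π·λ^5].
Substituting λ = 2.14 gives A² = 0.002364, so A = 0.04862.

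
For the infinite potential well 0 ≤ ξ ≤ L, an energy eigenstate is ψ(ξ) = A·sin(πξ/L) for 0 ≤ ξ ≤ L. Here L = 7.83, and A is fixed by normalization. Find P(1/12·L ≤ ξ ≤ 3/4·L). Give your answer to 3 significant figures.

P ≈ 0.905

P = ∫_{1/12·L}^{3/4·L} |ψ(ξ)|² dξ.
Since A² = 1/(L/2), this is the region integral divided by the full normalization integral.
Substituting u = ξ/L, A² and the length scale cancel in the ratio: P = ∫_{1/12}^{3/4} sin(π·u)^2 du / ∫_{0}^{1} sin(π·u)^2 du.
Using ∫ sin(π·u)^2 du = u/2 - sin(2·π·u)/(4·π), the numerator is 3/(8·π) + 1/3 and the denominator is 1/2.
Evaluating gives P = (9 + 8·π)/(12·π).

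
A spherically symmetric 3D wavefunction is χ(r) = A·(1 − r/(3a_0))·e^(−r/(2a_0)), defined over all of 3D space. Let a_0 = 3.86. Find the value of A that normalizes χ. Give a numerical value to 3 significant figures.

A ≈ 0.0456

Require ∫ |χ|² 4πr² dr = 1 over the whole domain.
The angular integral contributes 4π, leaving ∫₀^∞ r²|χ|² dr.
With χ = A·(1 − r/(3a_0))·e^(−r/(2a_0)), the integral evaluates to A²·[8·π·a_0^3/3].
Substituting a_0 = 3.86 gives A² = 0.002075, so A = 0.04556.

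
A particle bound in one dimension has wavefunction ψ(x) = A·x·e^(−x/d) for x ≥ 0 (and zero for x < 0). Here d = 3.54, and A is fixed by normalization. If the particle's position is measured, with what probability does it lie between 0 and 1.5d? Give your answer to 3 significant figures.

P = ∫_{0}^{1.5d} |ψ(x)|² dx.
The normalization integral ∫|ψ|²dx over the whole domain equals d^3/4·A², and A² cancels in the ratio.
In terms of u = x/d (A² and the length scale cancel between numerator and denominator), P = [∫_{0}^{1.5} u^2·e^(-2·u) du] / [∫_{0}^{∞} u^2·e^(-2·u) du].
An antiderivative of u^2·e^(-2·u) is -(2·u^2 + 2·u + 1)·e^(-2·u)/4; evaluating from 0 to 1.5 gives 1/4 - 17·e^(-3)/8, while the full integral is 1/4.
Evaluating gives P = 0.5768.

P ≈ 0.577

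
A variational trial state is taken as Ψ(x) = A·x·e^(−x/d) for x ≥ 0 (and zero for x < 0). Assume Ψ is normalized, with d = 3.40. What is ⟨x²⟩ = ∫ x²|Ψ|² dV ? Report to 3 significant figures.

⟨x^2⟩ ≈ 34.7

By definition ⟨x²⟩ = ∫ x^2 |Ψ(x)|² dx.
Using ∫₀^∞ xⁿ e^(−αx) dx = n!/αⁿ⁺¹, the ratio of the moment integral to the normalization integral gives ⟨x²⟩ = 3·d^2.
Putting d = 3.40 gives 34.68.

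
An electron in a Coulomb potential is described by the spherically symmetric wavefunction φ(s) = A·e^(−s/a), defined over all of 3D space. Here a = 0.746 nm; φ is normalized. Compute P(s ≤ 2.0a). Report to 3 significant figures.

Integrate the radial probability density 4πs²|φ|² over s ≤ 2.0a.
The full normalization integral is A²·[π·a^3] = 1, fixing A².
Let u = s/a; then A², 4π and the length scale all cancel, so P = ∫_{0}^{2.0} u^2·e^(-2·u) du ÷ ∫_{0}^{∞} u^2·e^(-2·u) du.
An antiderivative of u^2·e^(-2·u) is -(2·u^2 + 2·u + 1)·e^(-2·u)/4; evaluating from 0 to 2.0 gives 1/4 - 13·e^(-4)/4, while the full integral is 1/4.
The region integral divided by the full integral gives P = 0.7619.

P ≈ 0.762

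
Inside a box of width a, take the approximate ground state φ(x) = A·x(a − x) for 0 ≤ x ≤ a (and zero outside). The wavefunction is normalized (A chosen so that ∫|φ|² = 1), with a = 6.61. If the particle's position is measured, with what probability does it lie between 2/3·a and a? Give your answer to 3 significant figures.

P ≈ 0.210

The probability is P = ∫ |φ|² dx over [2/3·a, a].
The normalization integral ∫|φ|²dx over the whole domain equals a^5/30·A², and A² cancels in the ratio.
Let u = x/a; then A² and the length scale cancel, so P = ∫_{2/3}^{1} u^2·(1 - u)^2 du ÷ ∫_{0}^{1} u^2·(1 - u)^2 du.
An antiderivative of u^2·(1 - u)^2 is u^3·(6·u^2 - 15·u + 10)/30; evaluating from 2/3 to 1 gives 17/2430, while the full integral is 1/30.
Evaluating gives P = 17/81.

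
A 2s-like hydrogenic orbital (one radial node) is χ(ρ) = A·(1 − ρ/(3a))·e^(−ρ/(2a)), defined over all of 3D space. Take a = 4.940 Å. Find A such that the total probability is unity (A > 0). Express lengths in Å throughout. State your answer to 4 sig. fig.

A ≈ 0.03147 Å^(-3/2)

Require ∫ |χ|² 4πρ² dρ = 1 over the whole domain.
With χ = A·(1 − ρ/(3a))·e^(−ρ/(2a)), the integral evaluates to A²·[8·π·a^3/3].
With a = 4.940: A² = 0.00099015 and A = 0.031467.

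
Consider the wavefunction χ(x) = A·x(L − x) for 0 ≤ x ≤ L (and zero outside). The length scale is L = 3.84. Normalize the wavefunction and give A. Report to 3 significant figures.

A ≈ 0.190

Require ∫ |χ|² dx = 1 over the whole domain.
Expanding the polynomial and integrating term by term, carrying out the integral gives A² · L^5/30.
Setting this equal to 1 gives A² = 1/(L^5/30).
With L = 3.84: A² = 0.03593 and A = 0.1896.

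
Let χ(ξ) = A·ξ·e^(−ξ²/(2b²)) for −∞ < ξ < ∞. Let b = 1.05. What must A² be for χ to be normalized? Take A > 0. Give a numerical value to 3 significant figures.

The normalization condition is ∫|χ|² dξ = 1 from −∞ to ∞.
Using the Gaussian integral ∫_{−∞}^{∞} e^(−αξ²) dξ = √(π/α), the integral (without the A² prefactor) comes out to √(π)·b^3/2.
Setting this equal to 1 gives A² = 1/(√(π)·b^3/2).
Plugging in b = 1.05 yields A = 0.9873.

A^2 ≈ 0.975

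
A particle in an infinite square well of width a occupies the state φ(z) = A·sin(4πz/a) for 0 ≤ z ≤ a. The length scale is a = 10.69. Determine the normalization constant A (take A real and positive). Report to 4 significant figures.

Require ∫ |φ|² dz = 1 over the whole domain.
Using sin²θ = (1 − cos 2θ)/2, carrying out the integral gives A² · a/2.
Hence A² = 1/[a/2].
With a = 10.69: A² = 0.18709 and A = 0.43254.

A ≈ 0.4325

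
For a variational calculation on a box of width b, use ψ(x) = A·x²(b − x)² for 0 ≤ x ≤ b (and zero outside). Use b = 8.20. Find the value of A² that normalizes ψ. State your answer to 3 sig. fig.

Normalization requires ∫|ψ|² dx = 1, integrated from 0 to b.
∫|ψ|² dx = A²·(b^9/630).
So A² = (b^9/630)^(−1).
Plugging in b = 8.20 yields A = 0.001939.

A^2 ≈ 0.00000376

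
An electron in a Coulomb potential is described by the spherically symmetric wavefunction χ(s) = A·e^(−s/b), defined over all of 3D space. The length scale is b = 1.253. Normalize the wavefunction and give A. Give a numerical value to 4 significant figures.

A ≈ 0.4023

Require ∫ |χ|² 4πs² ds = 1 over the whole domain.
The angular integral contributes 4π, leaving ∫₀^∞ s²|χ|² ds.
∫|χ|² 4πs² ds = A²·(π·b^3).
So A² = (π·b^3)^(−1).
With b = 1.253: A² = 0.16181 and A = 0.40225.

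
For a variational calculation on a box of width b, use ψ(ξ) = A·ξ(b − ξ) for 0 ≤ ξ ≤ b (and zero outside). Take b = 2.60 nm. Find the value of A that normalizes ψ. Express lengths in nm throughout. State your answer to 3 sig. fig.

The normalization condition is ∫|ψ|² dξ = 1 from 0 to b.
Expanding the polynomial and integrating term by term, carrying out the integral gives A² · b^5/30.
Hence A² = 1/[b^5/30].
With b = 2.60: A² = 0.2525 and A = 0.5025.

A ≈ 0.502 nm^(-5/2)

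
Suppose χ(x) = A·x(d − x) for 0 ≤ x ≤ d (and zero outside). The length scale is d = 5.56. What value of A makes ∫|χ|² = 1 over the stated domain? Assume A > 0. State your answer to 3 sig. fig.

We need A² ∫|f|² dx = 1, taking the integral from 0 to d.
With χ = A·x(d − x), the integral evaluates to A²·[d^5/30].
Setting this equal to 1 gives A² = 1/(d^5/30).
Plugging in d = 5.56 yields A = 0.07514.

A ≈ 0.0751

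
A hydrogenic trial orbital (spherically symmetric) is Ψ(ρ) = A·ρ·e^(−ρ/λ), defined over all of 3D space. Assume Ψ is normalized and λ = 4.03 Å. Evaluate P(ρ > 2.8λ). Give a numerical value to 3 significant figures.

P = ∫ |Ψ|² 4πρ² dρ over ρ > 2.8λ.
Normalization gives A² = 1/(3·π·λ^5).
In terms of u = ρ/λ (A², 4π and the length scale all cancel between numerator and denominator), P = [∫_{2.8}^{∞} u^4·e^(-2·u) du] / [∫_{0}^{∞} u^4·e^(-2·u) du].
Using ∫ u^4·e^(-2·u) du = -(u^4/2 + u^3 + 3·u^2/2 + 3·u/2 + 3/4)·e^(-2·u), the numerator is ≈ 0.25661 and the denominator is 3/4.
This evaluates to P = 0.3422.

P ≈ 0.342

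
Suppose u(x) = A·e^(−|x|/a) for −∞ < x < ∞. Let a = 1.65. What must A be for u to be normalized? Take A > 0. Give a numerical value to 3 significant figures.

A ≈ 0.778

The normalization condition is ∫|u|² dx = 1 from −∞ to ∞.
The integral (without the A² prefactor) comes out to a.
Hence A² = 1/[a].
Plugging in a = 1.65 yields A = 0.7785.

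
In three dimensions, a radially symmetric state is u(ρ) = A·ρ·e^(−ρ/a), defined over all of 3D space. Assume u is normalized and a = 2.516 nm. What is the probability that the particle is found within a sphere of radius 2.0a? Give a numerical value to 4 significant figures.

Integrate the radial probability density 4πρ²|u|² over ρ ≤ 2.0a.
Normalization gives A² = 1/(3·π·a^5).
In terms of t = ρ/a (A², 4π and the length scale all cancel between numerator and denominator), P = [∫_{0}^{2.0} t^4·e^(-2·t) dt] / [∫_{0}^{∞} t^4·e^(-2·t) dt].
Using ∫ t^4·e^(-2·t) dt = -(t^4/2 + t^3 + 3·t^2/2 + 3·t/2 + 3/4)·e^(-2·t), the numerator is 3/4 - 103·e^(-4)/4 and the denominator is 3/4.
This evaluates to P = 0.37116.

P ≈ 0.3712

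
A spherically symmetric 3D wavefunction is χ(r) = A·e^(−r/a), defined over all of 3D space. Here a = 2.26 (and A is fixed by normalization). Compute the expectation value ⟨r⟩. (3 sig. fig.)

⟨r⟩ ≈ 3.39

By definition ⟨r⟩ = ∫ r |χ(r)|² 4πr² dr.
The ratio of the moment integral to the normalization integral gives ⟨r⟩ = 3·a/2.
With a = 2.26, ⟨r⟩ = 3.390.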